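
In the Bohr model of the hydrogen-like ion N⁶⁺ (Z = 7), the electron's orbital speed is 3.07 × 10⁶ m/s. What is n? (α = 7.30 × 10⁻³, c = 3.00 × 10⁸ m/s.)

v_n = Zαc/n ⇒ n = Zαc/v = 7 × 0.00730 × 3.00 × 10⁸ / 3.07 × 10⁶ ≈ 4.99
n = 5

5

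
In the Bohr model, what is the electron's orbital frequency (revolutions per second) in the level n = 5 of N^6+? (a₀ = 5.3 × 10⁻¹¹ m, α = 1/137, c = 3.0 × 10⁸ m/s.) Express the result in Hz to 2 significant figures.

2.6 × 10¹⁵ Hz

r = n²a₀/Z = 1.9 × 10⁻¹⁰ m, v = Zαc/n = 3.1 × 10⁶ m/s
f = v/(2πr) = 2.6 × 10¹⁵ Hz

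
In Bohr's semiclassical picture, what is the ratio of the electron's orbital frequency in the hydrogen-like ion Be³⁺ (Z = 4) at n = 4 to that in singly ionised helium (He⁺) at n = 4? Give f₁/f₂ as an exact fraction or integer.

f ∝ Z^2 · n^-3
f₁/f₂ = (4/2)^2 · (4/4)^-3 = 4

4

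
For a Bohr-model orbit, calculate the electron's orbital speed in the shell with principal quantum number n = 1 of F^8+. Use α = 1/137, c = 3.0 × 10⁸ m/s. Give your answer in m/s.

2.0 × 10⁷ m/s

v_n = Zαc/n = 9 × 0.0073 × 3.0 × 10⁸ / 1
    = 2.0 × 10⁷ m/s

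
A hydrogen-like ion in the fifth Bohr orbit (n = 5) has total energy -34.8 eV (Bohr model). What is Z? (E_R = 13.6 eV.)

E_n = −E_R Z²/n² ⇒ Z² = −E_n n²/E_R = 34.8 × 5² / 13.6 ≈ 63.97
Z = 8

8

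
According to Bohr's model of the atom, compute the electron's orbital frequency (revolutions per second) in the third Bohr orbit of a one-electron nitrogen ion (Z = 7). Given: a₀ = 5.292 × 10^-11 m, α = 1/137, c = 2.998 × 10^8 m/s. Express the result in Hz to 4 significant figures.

1.194 × 10^16 Hz

r = n²a₀/Z = 6.804 × 10^-11 m, v = Zαc/n = 5.106 × 10^6 m/s
f = v/(2πr) = 1.194 × 10^16 Hz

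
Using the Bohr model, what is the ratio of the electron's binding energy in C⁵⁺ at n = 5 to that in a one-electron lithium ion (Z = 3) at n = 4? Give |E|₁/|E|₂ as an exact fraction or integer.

|E| ∝ Z^2 · n^-2
|E|₁/|E|₂ = (6/3)^2 · (5/4)^-2 = 64/25

64/25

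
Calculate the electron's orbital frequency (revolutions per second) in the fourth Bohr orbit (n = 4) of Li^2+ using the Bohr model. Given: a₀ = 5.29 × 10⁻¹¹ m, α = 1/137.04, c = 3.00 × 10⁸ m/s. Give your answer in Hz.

r = n²a₀/Z = 2.82 × 10⁻¹⁰ m, v = Zαc/n = 1.64 × 10⁶ m/s
f = v/(2πr) = 9.26 × 10¹⁴ Hz

9.26 × 10¹⁴ Hz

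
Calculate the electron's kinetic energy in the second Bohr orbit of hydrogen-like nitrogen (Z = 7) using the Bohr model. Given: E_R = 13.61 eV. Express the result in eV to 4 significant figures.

166.7 eV

For a Coulomb orbit the virial theorem gives K = −E_n.
E_n = −E_R·Z²/n², so K = E_R·Z²/n² = 13.61 × 7²/2² = 166.7 eV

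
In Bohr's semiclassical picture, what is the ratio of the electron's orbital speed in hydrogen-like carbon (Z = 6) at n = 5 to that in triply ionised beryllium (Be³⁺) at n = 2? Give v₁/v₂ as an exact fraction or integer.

3/5

v ∝ Z^1 · n^-1
v₁/v₂ = (6/4)^1 · (5/2)^-1 = 3/5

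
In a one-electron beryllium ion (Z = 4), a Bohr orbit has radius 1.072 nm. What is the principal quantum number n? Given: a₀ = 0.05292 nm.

9

r_n = n²a₀/Z ⇒ n² = rZ/a₀ = 1.072 × 4 / 0.05292 ≈ 81.03
n = 9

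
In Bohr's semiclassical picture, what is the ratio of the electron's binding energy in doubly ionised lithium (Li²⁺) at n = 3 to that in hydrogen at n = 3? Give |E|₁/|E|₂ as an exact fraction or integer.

|E| ∝ Z^2 · n^-2
|E|₁/|E|₂ = (3/1)^2 · (3/3)^-2 = 9

9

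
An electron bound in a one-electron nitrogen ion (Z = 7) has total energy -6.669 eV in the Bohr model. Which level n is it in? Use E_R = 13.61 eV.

E_n = −E_R Z²/n² ⇒ n² = E_R Z²/(−E_n) = 13.61 × 7² / 6.669 ≈ 100.00
n = 10

10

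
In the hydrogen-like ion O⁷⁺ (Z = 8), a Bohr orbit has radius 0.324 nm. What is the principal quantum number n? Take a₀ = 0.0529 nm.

r_n = n²a₀/Z ⇒ n² = rZ/a₀ = 0.324 × 8 / 0.0529 ≈ 49.00
n = 7

7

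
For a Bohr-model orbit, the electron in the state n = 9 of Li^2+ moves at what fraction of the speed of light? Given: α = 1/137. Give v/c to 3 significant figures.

v_n = Zαc/n, so v/c = Zα/n = 3 × 0.00730 / 9 = 0.00243

0.00243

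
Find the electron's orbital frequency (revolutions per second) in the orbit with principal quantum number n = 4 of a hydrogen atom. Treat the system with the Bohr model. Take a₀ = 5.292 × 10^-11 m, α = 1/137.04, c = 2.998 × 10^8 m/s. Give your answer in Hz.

r = n²a₀/Z = 8.467 × 10^-10 m, v = Zαc/n = 5.469 × 10^5 m/s
f = v/(2πr) = 1.028 × 10^14 Hz

1.028 × 10^14 Hz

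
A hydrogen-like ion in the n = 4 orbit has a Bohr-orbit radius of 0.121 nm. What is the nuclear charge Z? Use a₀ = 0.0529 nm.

7

r_n = n²a₀/Z ⇒ Z = n²a₀/r = 4² × 0.0529 / 0.121 ≈ 7.00
Z = 7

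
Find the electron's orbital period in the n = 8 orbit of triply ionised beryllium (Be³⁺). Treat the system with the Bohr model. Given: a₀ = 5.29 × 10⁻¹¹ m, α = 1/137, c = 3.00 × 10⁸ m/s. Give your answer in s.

r = n²a₀/Z = 8²·5.29 × 10⁻¹¹/4 = 8.46 × 10⁻¹⁰ m
v = Zαc/n = 4·0.00730·3.00 × 10⁸/8 = 1.09 × 10⁶ m/s
T = 2πr/v = 4.86 × 10⁻¹⁵ s

4.86 × 10⁻¹⁵ s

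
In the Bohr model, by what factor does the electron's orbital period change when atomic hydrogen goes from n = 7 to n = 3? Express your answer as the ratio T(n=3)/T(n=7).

T ∝ Z^-2 · n^3; with Z fixed, T ∝ n^3.
T(n=3)/T(n=7) = (3/7)^3 = 27/343

27/343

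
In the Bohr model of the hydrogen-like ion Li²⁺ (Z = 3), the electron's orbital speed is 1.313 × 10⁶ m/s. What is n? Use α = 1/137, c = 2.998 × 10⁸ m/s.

v_n = Zαc/n ⇒ n = Zαc/v = 3 × 0.007299 × 2.998 × 10⁸ / 1.313 × 10⁶ ≈ 5.00
n = 5

5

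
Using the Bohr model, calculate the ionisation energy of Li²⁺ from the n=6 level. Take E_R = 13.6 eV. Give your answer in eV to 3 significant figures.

3.40 eV

E_n = −E_R·Z²/n² = −13.6 × 3²/6² eV = -3.40 eV
Ionisation energy = −E_n = 3.40 eV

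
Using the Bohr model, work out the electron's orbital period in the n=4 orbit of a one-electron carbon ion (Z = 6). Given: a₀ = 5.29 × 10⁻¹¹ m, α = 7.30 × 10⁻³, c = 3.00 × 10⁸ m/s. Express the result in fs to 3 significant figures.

r = n²a₀/Z = 4²·5.29 × 10⁻¹¹/6 = 1.41 × 10⁻¹⁰ m
v = Zαc/n = 6·0.00730·3.00 × 10⁸/4 = 3.29 × 10⁶ m/s
T = 2πr/v = 2.70 × 10⁻¹⁶ s = 0.270 fs

0.270 fs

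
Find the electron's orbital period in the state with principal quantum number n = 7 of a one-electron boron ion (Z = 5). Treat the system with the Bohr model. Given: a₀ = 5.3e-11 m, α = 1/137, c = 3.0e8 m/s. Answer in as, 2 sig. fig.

r = n²a₀/Z = 7²·5.3e-11/5 = 5.2e-10 m
v = Zαc/n = 5·0.0073·3.0e8/7 = 1.6e6 m/s
T = 2πr/v = 2.1e-15 s = 2100 as

2100 as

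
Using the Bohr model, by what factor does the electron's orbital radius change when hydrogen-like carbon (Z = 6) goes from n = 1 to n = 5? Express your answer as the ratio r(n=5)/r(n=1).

25

r ∝ Z^-1 · n^2; with Z fixed, r ∝ n^2.
r(n=5)/r(n=1) = (5/1)^2 = 25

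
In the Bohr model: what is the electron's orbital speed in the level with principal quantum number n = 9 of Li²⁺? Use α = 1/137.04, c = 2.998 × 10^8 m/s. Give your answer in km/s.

v_n = Zαc/n = 3 × 0.007297 × 2.998 × 10^8 / 9
    = 729.2 km/s

729.2 km/s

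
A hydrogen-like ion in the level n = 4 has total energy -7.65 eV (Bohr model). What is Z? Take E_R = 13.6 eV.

3

E_n = −E_R Z²/n² ⇒ Z² = −E_n n²/E_R = 7.65 × 4² / 13.6 ≈ 9.00
Z = 3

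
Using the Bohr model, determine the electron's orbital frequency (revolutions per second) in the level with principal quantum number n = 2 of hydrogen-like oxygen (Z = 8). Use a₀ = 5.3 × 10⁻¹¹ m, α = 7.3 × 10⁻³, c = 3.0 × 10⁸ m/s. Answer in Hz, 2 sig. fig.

5.3 × 10¹⁶ Hz

r = n²a₀/Z = 2.6 × 10⁻¹¹ m, v = Zαc/n = 8.8 × 10⁶ m/s
f = v/(2πr) = 5.3 × 10¹⁶ Hz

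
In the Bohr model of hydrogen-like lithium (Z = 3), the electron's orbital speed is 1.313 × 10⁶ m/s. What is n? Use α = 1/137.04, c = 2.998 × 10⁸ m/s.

v_n = Zαc/n ⇒ n = Zαc/v = 3 × 0.007297 × 2.998 × 10⁸ / 1.313 × 10⁶ ≈ 5.00
n = 5

5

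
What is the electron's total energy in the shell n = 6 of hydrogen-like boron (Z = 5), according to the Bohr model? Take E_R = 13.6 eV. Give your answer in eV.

E_n = −E_R·Z²/n² = −13.6 × 5²/6² = -9.44 eV

-9.44 eV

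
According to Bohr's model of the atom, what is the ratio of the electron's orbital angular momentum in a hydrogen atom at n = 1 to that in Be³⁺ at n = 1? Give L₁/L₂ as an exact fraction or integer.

L = nℏ is independent of Z.
L₁/L₂ = n₁/n₂ = 1/1 = 1

1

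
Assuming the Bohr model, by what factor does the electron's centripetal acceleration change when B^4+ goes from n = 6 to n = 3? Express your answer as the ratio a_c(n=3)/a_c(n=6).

a_c ∝ Z^3 · n^-4; with Z fixed, a_c ∝ n^-4.
a_c(n=3)/a_c(n=6) = (3/6)^-4 = 16

16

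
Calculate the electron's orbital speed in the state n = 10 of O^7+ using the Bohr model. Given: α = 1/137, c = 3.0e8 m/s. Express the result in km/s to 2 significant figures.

1800 km/s

v_n = Zαc/n = 8 × 0.0073 × 3.0e8 / 10
    = 1800 km/s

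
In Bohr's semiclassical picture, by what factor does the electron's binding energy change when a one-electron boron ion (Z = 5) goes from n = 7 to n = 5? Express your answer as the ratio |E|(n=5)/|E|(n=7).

49/25

|E| ∝ Z^2 · n^-2; with Z fixed, |E| ∝ n^-2.
|E|(n=5)/|E|(n=7) = (5/7)^-2 = 49/25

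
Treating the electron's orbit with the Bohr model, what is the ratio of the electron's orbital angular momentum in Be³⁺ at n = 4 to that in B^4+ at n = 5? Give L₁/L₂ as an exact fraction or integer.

L = nℏ is independent of Z.
L₁/L₂ = n₁/n₂ = 4/5 = 4/5

4/5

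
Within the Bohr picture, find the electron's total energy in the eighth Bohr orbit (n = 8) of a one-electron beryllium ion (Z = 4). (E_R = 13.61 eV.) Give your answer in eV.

-3.402 eV

E_n = −E_R·Z²/n² = −13.61 × 4²/8² = -3.402 eV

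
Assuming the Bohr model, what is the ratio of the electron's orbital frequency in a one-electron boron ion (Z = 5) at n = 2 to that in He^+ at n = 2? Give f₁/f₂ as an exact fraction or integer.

25/4

f ∝ Z^2 · n^-3
f₁/f₂ = (5/2)^2 · (2/2)^-3 = 25/4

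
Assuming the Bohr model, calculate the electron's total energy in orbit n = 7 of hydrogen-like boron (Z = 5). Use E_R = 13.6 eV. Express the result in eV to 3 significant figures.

E_n = −E_R·Z²/n² = −13.6 × 5²/7² = -6.94 eV

-6.94 eV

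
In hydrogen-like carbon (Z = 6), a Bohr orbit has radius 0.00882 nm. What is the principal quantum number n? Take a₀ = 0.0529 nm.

1

r_n = n²a₀/Z ⇒ n² = rZ/a₀ = 0.00882 × 6 / 0.0529 ≈ 1.00
n = 1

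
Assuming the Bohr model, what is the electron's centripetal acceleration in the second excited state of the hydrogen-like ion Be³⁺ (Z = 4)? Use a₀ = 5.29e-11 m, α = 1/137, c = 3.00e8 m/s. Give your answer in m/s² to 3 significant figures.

7.16e22 m/s²

r = n²a₀/Z = 1.19e-10 m, v = Zαc/n = 2.92e6 m/s
a = v²/r = (2.92e6)² / 1.19e-10 = 7.16e22 m/s²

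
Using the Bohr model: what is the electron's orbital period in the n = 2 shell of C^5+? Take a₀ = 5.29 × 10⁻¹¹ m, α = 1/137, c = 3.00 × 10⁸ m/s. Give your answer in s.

r = n²a₀/Z = 2²·5.29 × 10⁻¹¹/6 = 3.53 × 10⁻¹¹ m
v = Zαc/n = 6·0.00730·3.00 × 10⁸/2 = 6.57 × 10⁶ m/s
T = 2πr/v = 3.37 × 10⁻¹⁷ s

3.37 × 10⁻¹⁷ s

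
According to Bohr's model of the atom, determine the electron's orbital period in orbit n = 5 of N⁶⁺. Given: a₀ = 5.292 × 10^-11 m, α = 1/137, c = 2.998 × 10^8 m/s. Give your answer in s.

r = n²a₀/Z = 5²·5.292 × 10^-11/7 = 1.890 × 10^-10 m
v = Zαc/n = 7·0.007299·2.998 × 10^8/5 = 3.064 × 10^6 m/s
T = 2πr/v = 3.876 × 10^-16 s

3.876 × 10^-16 s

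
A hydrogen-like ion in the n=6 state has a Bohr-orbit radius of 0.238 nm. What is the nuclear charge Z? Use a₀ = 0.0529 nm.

8

r_n = n²a₀/Z ⇒ Z = n²a₀/r = 6² × 0.0529 / 0.238 ≈ 8.00
Z = 8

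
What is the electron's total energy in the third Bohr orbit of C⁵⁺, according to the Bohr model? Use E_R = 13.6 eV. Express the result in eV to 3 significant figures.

E_n = −E_R·Z²/n² = −13.6 × 6²/3² = -54.4 eV

-54.4 eV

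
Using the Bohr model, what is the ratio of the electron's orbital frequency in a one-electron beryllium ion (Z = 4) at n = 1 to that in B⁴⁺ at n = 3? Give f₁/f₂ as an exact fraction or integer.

432/25

f ∝ Z^2 · n^-3
f₁/f₂ = (4/5)^2 · (1/3)^-3 = 432/25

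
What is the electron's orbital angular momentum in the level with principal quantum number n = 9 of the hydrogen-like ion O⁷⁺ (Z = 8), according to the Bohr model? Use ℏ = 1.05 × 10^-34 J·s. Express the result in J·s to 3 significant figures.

L_n = nℏ = 9 × 1.05 × 10^-34 = 9.45 × 10^-34 J·s

9.45 × 10^-34 J·s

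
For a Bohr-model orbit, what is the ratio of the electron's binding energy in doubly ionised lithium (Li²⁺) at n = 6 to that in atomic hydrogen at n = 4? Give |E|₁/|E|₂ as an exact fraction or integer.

4

|E| ∝ Z^2 · n^-2
|E|₁/|E|₂ = (3/1)^2 · (6/4)^-2 = 4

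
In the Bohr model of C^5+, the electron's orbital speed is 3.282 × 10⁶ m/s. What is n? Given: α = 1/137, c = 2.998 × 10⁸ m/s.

4

v_n = Zαc/n ⇒ n = Zαc/v = 6 × 0.007299 × 2.998 × 10⁸ / 3.282 × 10⁶ ≈ 4.00
n = 4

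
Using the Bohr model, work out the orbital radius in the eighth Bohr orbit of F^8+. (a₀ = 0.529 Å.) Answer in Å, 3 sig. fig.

3.76 Å

r_n = n²a₀/Z = 8² × 0.529 / 9
    = 64 × 0.529 / 9 = 3.76 Å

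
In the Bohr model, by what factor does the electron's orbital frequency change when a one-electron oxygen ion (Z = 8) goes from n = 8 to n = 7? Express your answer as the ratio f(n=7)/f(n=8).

f ∝ Z^2 · n^-3; with Z fixed, f ∝ n^-3.
f(n=7)/f(n=8) = (7/8)^-3 = 512/343

512/343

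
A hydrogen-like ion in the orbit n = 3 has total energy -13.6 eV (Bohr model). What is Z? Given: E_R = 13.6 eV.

3

E_n = −E_R Z²/n² ⇒ Z² = −E_n n²/E_R = 13.6 × 3² / 13.6 ≈ 9.00
Z = 3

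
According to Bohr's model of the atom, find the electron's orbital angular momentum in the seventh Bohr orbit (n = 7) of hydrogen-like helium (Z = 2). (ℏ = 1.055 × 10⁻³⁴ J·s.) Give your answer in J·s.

L_n = nℏ = 7 × 1.055 × 10⁻³⁴ = 7.385 × 10⁻³⁴ J·s

7.385 × 10⁻³⁴ J·s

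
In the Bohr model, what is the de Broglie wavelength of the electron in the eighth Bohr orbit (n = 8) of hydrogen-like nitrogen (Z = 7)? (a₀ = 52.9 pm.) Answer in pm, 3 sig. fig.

The Bohr quantisation condition is nλ = 2πr_n.
r_n = n²a₀/Z = 484 pm
λ = 2πr_n/n = 2π·484/8 = 380 pm

380 pm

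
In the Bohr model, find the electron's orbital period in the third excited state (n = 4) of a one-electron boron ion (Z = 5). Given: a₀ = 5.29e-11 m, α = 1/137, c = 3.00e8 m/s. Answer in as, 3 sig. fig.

r = n²a₀/Z = 4²·5.29e-11/5 = 1.69e-10 m
v = Zαc/n = 5·0.00730·3.00e8/4 = 2.74e6 m/s
T = 2πr/v = 3.89e-16 s = 389 as

389 as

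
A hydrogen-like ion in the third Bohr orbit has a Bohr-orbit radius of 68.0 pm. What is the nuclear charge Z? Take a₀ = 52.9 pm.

7

r_n = n²a₀/Z ⇒ Z = n²a₀/r = 3² × 52.9 / 68.0 ≈ 7.00
Z = 7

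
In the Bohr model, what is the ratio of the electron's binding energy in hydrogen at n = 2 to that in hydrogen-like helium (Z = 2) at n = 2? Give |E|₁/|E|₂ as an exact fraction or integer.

|E| ∝ Z^2 · n^-2
|E|₁/|E|₂ = (1/2)^2 · (2/2)^-2 = 1/4

1/4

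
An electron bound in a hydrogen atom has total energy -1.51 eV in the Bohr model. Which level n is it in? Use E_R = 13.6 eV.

E_n = −E_R Z²/n² ⇒ n² = E_R Z²/(−E_n) = 13.6 × 1² / 1.51 ≈ 9.01
n = 3

3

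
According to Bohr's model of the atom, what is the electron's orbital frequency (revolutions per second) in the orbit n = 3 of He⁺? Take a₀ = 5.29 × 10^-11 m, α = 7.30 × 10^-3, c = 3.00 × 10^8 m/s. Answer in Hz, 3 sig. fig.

r = n²a₀/Z = 2.38 × 10^-10 m, v = Zαc/n = 1.46 × 10^6 m/s
f = v/(2πr) = 9.76 × 10^14 Hz

9.76 × 10^14 Hz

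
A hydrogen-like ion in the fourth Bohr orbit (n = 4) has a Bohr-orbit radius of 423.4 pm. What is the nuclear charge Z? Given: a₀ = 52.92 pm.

r_n = n²a₀/Z ⇒ Z = n²a₀/r = 4² × 52.92 / 423.4 ≈ 2.00
Z = 2

2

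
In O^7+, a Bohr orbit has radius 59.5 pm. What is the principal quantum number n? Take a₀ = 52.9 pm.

r_n = n²a₀/Z ⇒ n² = rZ/a₀ = 59.5 × 8 / 52.9 ≈ 9.00
n = 3

3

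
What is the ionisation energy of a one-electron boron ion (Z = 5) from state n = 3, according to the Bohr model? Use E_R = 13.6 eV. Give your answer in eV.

E_n = −E_R·Z²/n² = −13.6 × 5²/3² eV = -37.8 eV
Ionisation energy = −E_n = 37.8 eV

37.8 eV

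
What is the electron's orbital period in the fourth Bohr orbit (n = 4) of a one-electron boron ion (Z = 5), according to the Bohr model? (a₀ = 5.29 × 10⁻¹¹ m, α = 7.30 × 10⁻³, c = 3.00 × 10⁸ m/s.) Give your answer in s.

r = n²a₀/Z = 4²·5.29 × 10⁻¹¹/5 = 1.69 × 10⁻¹⁰ m
v = Zαc/n = 5·0.00730·3.00 × 10⁸/4 = 2.74 × 10⁶ m/s
T = 2πr/v = 3.89 × 10⁻¹⁶ s

3.89 × 10⁻¹⁶ s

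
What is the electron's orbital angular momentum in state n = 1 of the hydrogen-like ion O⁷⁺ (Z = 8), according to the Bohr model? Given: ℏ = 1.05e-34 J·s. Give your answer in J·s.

1.05e-34 J·s

L_n = nℏ = 1 × 1.05e-34 = 1.05e-34 J·s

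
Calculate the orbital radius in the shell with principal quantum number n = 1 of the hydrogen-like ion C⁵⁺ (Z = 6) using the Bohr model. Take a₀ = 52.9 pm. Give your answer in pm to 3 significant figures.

r_n = n²a₀/Z = 1² × 52.9 / 6
    = 1 × 52.9 / 6 = 8.82 pm

8.82 pm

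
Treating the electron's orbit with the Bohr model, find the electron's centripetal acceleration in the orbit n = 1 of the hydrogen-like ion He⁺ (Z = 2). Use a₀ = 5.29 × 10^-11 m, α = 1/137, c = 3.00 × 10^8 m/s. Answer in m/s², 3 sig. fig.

7.25 × 10^23 m/s²

r = n²a₀/Z = 2.65 × 10^-11 m, v = Zαc/n = 4.38 × 10^6 m/s
a = v²/r = (4.38 × 10^6)² / 2.65 × 10^-11 = 7.25 × 10^23 m/s²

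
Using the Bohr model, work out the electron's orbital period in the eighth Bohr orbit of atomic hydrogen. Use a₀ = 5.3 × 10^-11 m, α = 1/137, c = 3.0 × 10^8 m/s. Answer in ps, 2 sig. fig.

0.078 ps

r = n²a₀/Z = 8²·5.3 × 10^-11/1 = 3.4 × 10^-9 m
v = Zαc/n = 1·0.0073·3.0 × 10^8/8 = 2.7 × 10^5 m/s
T = 2πr/v = 7.8 × 10^-14 s = 0.078 ps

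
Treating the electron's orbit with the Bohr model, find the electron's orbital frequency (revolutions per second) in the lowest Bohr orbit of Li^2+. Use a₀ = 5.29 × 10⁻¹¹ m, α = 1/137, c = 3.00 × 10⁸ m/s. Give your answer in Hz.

5.93 × 10¹⁶ Hz

r = n²a₀/Z = 1.76 × 10⁻¹¹ m, v = Zαc/n = 6.57 × 10⁶ m/s
f = v/(2πr) = 5.93 × 10¹⁶ Hz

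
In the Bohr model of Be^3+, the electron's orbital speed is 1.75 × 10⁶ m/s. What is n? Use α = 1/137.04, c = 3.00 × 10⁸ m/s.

v_n = Zαc/n ⇒ n = Zαc/v = 4 × 0.00730 × 3.00 × 10⁸ / 1.75 × 10⁶ ≈ 5.00
n = 5

5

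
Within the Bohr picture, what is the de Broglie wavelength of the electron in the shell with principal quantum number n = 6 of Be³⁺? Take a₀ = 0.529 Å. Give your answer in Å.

4.99 Å

The Bohr quantisation condition is nλ = 2πr_n.
r_n = n²a₀/Z = 4.76 Å
λ = 2πr_n/n = 2π·4.76/6 = 4.99 Å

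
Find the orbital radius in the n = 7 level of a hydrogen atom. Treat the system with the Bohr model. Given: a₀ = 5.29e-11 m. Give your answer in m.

r_n = n²a₀/Z = 7² × 5.29e-11 / 1
    = 49 × 5.29e-11 / 1 = 2.59e-9 m

2.59e-9 m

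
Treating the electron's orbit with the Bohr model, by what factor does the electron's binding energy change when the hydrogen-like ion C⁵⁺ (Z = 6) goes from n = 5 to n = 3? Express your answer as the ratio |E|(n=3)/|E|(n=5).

25/9

|E| ∝ Z^2 · n^-2; with Z fixed, |E| ∝ n^-2.
|E|(n=3)/|E|(n=5) = (3/5)^-2 = 25/9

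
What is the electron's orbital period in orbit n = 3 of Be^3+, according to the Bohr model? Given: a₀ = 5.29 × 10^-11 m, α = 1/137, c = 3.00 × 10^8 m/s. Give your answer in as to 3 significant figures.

256 as

r = n²a₀/Z = 3²·5.29 × 10^-11/4 = 1.19 × 10^-10 m
v = Zαc/n = 4·0.00730·3.00 × 10^8/3 = 2.92 × 10^6 m/s
T = 2πr/v = 2.56 × 10^-16 s = 256 as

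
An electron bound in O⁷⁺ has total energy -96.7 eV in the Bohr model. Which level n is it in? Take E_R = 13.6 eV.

E_n = −E_R Z²/n² ⇒ n² = E_R Z²/(−E_n) = 13.6 × 8² / 96.7 ≈ 9.00
n = 3

3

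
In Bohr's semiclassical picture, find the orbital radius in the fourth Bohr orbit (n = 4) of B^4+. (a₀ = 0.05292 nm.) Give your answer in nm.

r_n = n²a₀/Z = 4² × 0.05292 / 5
    = 16 × 0.05292 / 5 = 0.1693 nm

0.1693 nm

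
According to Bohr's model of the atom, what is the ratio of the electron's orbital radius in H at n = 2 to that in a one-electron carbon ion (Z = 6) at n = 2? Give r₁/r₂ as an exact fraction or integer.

r ∝ Z^-1 · n^2
r₁/r₂ = (1/6)^-1 · (2/2)^2 = 6

6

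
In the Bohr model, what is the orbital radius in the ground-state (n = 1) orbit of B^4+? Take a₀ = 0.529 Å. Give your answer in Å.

0.106 Å

r_n = n²a₀/Z = 1² × 0.529 / 5
    = 1 × 0.529 / 5 = 0.106 Å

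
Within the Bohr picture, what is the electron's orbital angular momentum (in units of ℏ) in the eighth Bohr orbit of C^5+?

8

L_n = nℏ, so L/ℏ = n = 8.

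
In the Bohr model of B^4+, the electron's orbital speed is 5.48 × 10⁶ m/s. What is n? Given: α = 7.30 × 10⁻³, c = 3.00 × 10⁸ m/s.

2

v_n = Zαc/n ⇒ n = Zαc/v = 5 × 0.00730 × 3.00 × 10⁸ / 5.48 × 10⁶ ≈ 2.00
n = 2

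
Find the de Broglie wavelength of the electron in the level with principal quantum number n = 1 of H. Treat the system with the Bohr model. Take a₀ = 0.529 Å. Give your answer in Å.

The Bohr quantisation condition is nλ = 2πr_n.
r_n = n²a₀/Z = 0.529 Å
λ = 2πr_n/n = 2π·0.529/1 = 3.32 Å

3.32 Å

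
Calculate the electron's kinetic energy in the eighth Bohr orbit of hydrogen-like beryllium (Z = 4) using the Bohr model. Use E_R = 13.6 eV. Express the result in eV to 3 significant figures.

For a Coulomb orbit the virial theorem gives K = −E_n.
E_n = −E_R·Z²/n², so K = E_R·Z²/n² = 13.6 × 4²/8² = 3.40 eV

3.40 eV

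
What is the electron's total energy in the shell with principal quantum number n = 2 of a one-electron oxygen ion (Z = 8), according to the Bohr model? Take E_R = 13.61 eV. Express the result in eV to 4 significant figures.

-217.8 eV

E_n = −E_R·Z²/n² = −13.61 × 8²/2² = -217.8 eV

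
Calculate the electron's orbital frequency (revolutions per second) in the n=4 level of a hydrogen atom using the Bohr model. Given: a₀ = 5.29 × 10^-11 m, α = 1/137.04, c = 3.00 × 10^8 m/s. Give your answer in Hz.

r = n²a₀/Z = 8.46 × 10^-10 m, v = Zαc/n = 5.47 × 10^5 m/s
f = v/(2πr) = 1.03 × 10^14 Hz

1.03 × 10^14 Hz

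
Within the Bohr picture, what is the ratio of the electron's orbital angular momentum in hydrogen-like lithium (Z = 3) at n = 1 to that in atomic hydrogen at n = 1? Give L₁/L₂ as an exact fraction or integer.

L = nℏ is independent of Z.
L₁/L₂ = n₁/n₂ = 1/1 = 1

1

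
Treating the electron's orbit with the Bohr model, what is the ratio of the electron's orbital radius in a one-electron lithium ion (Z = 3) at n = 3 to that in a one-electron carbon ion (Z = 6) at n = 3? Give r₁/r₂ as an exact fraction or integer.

r ∝ Z^-1 · n^2
r₁/r₂ = (3/6)^-1 · (3/3)^2 = 2

2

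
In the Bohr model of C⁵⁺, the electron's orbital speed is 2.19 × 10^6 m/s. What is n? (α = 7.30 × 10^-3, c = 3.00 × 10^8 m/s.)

v_n = Zαc/n ⇒ n = Zαc/v = 6 × 0.00730 × 3.00 × 10^8 / 2.19 × 10^6 ≈ 6.00
n = 6

6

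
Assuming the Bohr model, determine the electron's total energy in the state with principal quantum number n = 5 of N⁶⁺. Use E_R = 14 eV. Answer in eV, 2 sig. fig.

-27 eV

E_n = −E_R·Z²/n² = −14 × 7²/5² = -27 eV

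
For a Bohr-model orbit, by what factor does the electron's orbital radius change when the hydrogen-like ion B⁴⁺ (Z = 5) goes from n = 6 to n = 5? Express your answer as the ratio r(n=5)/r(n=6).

r ∝ Z^-1 · n^2; with Z fixed, r ∝ n^2.
r(n=5)/r(n=6) = (5/6)^2 = 25/36

25/36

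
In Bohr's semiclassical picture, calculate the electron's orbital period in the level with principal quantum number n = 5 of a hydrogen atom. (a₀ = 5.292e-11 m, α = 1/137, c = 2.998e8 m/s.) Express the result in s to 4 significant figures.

r = n²a₀/Z = 5²·5.292e-11/1 = 1.323e-9 m
v = Zαc/n = 1·0.007299·2.998e8/5 = 4.377e5 m/s
T = 2πr/v = 1.899e-14 s

1.899e-14 s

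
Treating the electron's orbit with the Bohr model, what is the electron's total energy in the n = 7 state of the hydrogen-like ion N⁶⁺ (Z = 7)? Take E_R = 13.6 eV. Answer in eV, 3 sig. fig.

E_n = −E_R·Z²/n² = −13.6 × 7²/7² = -13.6 eV

-13.6 eV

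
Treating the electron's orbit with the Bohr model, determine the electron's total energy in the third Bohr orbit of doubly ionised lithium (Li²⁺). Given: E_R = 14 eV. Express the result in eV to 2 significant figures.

E_n = −E_R·Z²/n² = −14 × 3²/3² = -14 eV

-14 eV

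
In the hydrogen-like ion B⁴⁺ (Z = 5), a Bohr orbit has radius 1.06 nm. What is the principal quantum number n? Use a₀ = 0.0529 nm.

r_n = n²a₀/Z ⇒ n² = rZ/a₀ = 1.06 × 5 / 0.0529 ≈ 100.19
n = 10

10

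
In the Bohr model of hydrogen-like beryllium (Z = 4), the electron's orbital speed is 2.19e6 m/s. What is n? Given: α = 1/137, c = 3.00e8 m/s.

4

v_n = Zαc/n ⇒ n = Zαc/v = 4 × 0.00730 × 3.00e8 / 2.19e6 ≈ 4.00
n = 4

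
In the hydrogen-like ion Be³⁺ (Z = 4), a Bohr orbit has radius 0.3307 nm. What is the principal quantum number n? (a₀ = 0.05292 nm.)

5

r_n = n²a₀/Z ⇒ n² = rZ/a₀ = 0.3307 × 4 / 0.05292 ≈ 25.00
n = 5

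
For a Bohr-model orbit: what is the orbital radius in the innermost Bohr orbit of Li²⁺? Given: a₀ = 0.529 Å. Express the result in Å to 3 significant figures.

0.176 Å

r_n = n²a₀/Z = 1² × 0.529 / 3
    = 1 × 0.529 / 3 = 0.176 Å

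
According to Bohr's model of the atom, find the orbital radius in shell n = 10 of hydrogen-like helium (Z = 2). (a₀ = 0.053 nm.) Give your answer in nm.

r_n = n²a₀/Z = 10² × 0.053 / 2
    = 100 × 0.053 / 2 = 2.6 nm

2.6 nm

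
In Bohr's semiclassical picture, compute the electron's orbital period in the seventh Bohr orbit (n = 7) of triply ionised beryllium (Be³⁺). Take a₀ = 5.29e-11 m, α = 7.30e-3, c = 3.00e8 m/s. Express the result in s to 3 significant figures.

r = n²a₀/Z = 7²·5.29e-11/4 = 6.48e-10 m
v = Zαc/n = 4·0.00730·3.00e8/7 = 1.25e6 m/s
T = 2πr/v = 3.25e-15 s

3.25e-15 s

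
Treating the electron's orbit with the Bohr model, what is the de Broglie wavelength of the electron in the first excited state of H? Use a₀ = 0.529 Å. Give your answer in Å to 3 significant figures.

6.65 Å

The Bohr quantisation condition is nλ = 2πr_n.
r_n = n²a₀/Z = 2.12 Å
λ = 2πr_n/n = 2π·2.12/2 = 6.65 Å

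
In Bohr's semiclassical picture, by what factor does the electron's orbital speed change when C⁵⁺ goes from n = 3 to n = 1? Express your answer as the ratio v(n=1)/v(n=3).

v ∝ Z^1 · n^-1; with Z fixed, v ∝ n^-1.
v(n=1)/v(n=3) = (1/3)^-1 = 3

3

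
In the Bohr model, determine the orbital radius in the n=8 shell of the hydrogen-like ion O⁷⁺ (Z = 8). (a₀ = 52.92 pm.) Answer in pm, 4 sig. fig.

423.4 pm

r_n = n²a₀/Z = 8² × 52.92 / 8
    = 64 × 52.92 / 8 = 423.4 pm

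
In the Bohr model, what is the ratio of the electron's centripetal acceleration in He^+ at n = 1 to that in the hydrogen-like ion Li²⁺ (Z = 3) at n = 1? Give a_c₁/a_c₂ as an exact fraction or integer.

a_c ∝ Z^3 · n^-4
a_c₁/a_c₂ = (2/3)^3 · (1/1)^-4 = 8/27

8/27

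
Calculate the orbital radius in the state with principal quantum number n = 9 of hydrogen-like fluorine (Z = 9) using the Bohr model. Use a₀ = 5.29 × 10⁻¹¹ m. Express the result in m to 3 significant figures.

4.76 × 10⁻¹⁰ m

r_n = n²a₀/Z = 9² × 5.29 × 10⁻¹¹ / 9
    = 81 × 5.29 × 10⁻¹¹ / 9 = 4.76 × 10⁻¹⁰ m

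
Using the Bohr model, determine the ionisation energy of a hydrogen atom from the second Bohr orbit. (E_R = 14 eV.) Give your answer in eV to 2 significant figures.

3.5 eV

E_n = −E_R·Z²/n² = −14 × 1²/2² eV = -3.5 eV
Ionisation energy = −E_n = 3.5 eV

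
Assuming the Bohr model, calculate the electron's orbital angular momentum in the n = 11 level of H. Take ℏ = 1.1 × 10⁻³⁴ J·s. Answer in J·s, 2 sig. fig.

1.2 × 10⁻³³ J·s

L_n = nℏ = 11 × 1.1 × 10⁻³⁴ = 1.2 × 10⁻³³ J·s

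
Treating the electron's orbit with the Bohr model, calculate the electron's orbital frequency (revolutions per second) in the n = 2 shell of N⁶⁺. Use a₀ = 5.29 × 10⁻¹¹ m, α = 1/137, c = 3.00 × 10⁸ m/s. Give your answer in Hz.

4.04 × 10¹⁶ Hz

r = n²a₀/Z = 3.02 × 10⁻¹¹ m, v = Zαc/n = 7.66 × 10⁶ m/s
f = v/(2πr) = 4.04 × 10¹⁶ Hz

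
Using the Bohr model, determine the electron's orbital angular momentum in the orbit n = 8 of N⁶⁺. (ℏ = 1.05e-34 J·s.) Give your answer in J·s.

8.40e-34 J·s

L_n = nℏ = 8 × 1.05e-34 = 8.40e-34 J·s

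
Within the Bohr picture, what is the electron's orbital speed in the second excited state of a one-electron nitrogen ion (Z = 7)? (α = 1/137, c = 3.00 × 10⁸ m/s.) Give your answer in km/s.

5110 km/s

v_n = Zαc/n = 7 × 0.00730 × 3.00 × 10⁸ / 3
    = 5110 km/s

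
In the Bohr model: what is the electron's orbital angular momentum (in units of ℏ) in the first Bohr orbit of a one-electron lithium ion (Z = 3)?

L_n = nℏ, so L/ℏ = n = 1.

1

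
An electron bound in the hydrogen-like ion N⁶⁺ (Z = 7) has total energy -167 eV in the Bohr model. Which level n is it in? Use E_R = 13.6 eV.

2

E_n = −E_R Z²/n² ⇒ n² = E_R Z²/(−E_n) = 13.6 × 7² / 167 ≈ 3.99
n = 2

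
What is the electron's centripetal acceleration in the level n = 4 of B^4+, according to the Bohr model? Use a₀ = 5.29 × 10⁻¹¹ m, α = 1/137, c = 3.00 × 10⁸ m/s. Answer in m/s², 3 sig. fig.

r = n²a₀/Z = 1.69 × 10⁻¹⁰ m, v = Zαc/n = 2.74 × 10⁶ m/s
a = v²/r = (2.74 × 10⁶)² / 1.69 × 10⁻¹⁰ = 4.43 × 10²² m/s²

4.43 × 10²² m/s²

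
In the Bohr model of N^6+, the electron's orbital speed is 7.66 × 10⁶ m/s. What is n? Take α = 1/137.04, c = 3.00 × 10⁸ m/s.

2

v_n = Zαc/n ⇒ n = Zαc/v = 7 × 0.00730 × 3.00 × 10⁸ / 7.66 × 10⁶ ≈ 2.00
n = 2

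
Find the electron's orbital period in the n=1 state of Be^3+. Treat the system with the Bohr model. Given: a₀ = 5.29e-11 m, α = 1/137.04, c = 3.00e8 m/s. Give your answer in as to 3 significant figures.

r = n²a₀/Z = 1²·5.29e-11/4 = 1.32e-11 m
v = Zαc/n = 4·0.00730·3.00e8/1 = 8.76e6 m/s
T = 2πr/v = 9.49e-18 s = 9.49 as

9.49 as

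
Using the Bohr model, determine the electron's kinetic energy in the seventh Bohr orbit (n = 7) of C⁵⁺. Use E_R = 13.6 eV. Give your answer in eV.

For a Coulomb orbit the virial theorem gives K = −E_n.
E_n = −E_R·Z²/n², so K = E_R·Z²/n² = 13.6 × 6²/7² = 9.99 eV

9.99 eV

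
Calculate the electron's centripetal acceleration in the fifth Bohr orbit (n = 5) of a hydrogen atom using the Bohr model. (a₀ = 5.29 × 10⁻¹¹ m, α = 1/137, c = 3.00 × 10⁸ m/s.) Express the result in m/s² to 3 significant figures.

r = n²a₀/Z = 1.32 × 10⁻⁹ m, v = Zαc/n = 4.38 × 10⁵ m/s
a = v²/r = (4.38 × 10⁵)² / 1.32 × 10⁻⁹ = 1.45 × 10²⁰ m/s²

1.45 × 10²⁰ m/s²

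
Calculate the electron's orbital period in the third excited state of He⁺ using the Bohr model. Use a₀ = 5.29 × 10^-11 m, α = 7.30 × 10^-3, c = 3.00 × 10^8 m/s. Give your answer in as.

2430 as

r = n²a₀/Z = 4²·5.29 × 10^-11/2 = 4.23 × 10^-10 m
v = Zαc/n = 2·0.00730·3.00 × 10^8/4 = 1.09 × 10^6 m/s
T = 2πr/v = 2.43 × 10^-15 s = 2430 as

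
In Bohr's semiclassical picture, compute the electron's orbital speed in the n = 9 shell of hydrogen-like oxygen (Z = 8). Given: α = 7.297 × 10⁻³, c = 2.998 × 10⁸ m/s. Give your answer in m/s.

v_n = Zαc/n = 8 × 0.007297 × 2.998 × 10⁸ / 9
    = 1.945 × 10⁶ m/s

1.945 × 10⁶ m/s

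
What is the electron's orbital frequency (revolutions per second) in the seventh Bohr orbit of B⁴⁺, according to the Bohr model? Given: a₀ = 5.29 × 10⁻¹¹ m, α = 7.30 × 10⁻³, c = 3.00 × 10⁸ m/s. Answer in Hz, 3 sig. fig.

4.80 × 10¹⁴ Hz

r = n²a₀/Z = 5.18 × 10⁻¹⁰ m, v = Zαc/n = 1.56 × 10⁶ m/s
f = v/(2πr) = 4.80 × 10¹⁴ Hz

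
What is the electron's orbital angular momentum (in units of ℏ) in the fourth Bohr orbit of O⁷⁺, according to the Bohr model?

L_n = nℏ, so L/ℏ = n = 4.

4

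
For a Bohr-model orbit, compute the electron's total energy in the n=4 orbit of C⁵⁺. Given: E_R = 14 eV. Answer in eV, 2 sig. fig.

E_n = −E_R·Z²/n² = −14 × 6²/4² = -32 eV

-32 eV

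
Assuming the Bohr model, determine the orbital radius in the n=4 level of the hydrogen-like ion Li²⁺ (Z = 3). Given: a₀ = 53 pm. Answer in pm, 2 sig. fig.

r_n = n²a₀/Z = 4² × 53 / 3
    = 16 × 53 / 3 = 280 pm

280 pm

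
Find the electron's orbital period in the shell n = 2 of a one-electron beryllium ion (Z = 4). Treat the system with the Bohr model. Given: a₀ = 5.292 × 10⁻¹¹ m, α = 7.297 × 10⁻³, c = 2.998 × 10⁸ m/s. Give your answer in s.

7.600 × 10⁻¹⁷ s

r = n²a₀/Z = 2²·5.292 × 10⁻¹¹/4 = 5.292 × 10⁻¹¹ m
v = Zαc/n = 4·0.007297·2.998 × 10⁸/2 = 4.375 × 10⁶ m/s
T = 2πr/v = 7.600 × 10⁻¹⁷ s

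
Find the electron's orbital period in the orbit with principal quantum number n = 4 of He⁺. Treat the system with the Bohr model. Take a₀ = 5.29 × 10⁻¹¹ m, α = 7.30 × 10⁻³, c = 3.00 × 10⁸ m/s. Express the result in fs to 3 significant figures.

r = n²a₀/Z = 4²·5.29 × 10⁻¹¹/2 = 4.23 × 10⁻¹⁰ m
v = Zαc/n = 2·0.00730·3.00 × 10⁸/4 = 1.09 × 10⁶ m/s
T = 2πr/v = 2.43 × 10⁻¹⁵ s = 2.43 fs

2.43 fs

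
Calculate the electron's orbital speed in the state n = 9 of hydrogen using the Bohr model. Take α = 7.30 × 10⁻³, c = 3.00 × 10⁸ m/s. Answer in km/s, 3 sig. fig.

243 km/s

v_n = Zαc/n = 1 × 0.00730 × 3.00 × 10⁸ / 9
    = 243 km/s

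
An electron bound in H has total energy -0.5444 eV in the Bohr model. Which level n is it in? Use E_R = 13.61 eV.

E_n = −E_R Z²/n² ⇒ n² = E_R Z²/(−E_n) = 13.61 × 1² / 0.5444 ≈ 25.00
n = 5

5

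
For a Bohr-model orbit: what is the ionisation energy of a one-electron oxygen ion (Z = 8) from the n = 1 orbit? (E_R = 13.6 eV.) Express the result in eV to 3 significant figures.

E_n = −E_R·Z²/n² = −13.6 × 8²/1² eV = -870 eV
Ionisation energy = −E_n = 870 eV

870 eV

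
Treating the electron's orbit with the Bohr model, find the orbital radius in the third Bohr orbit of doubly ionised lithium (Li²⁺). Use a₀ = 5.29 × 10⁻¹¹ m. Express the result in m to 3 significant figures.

1.59 × 10⁻¹⁰ m

r_n = n²a₀/Z = 3² × 5.29 × 10⁻¹¹ / 3
    = 9 × 5.29 × 10⁻¹¹ / 3 = 1.59 × 10⁻¹⁰ m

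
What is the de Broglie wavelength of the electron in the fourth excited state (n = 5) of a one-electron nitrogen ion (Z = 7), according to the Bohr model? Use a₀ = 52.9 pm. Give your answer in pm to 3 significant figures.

The Bohr quantisation condition is nλ = 2πr_n.
r_n = n²a₀/Z = 189 pm
λ = 2πr_n/n = 2π·189/5 = 237 pm

237 pm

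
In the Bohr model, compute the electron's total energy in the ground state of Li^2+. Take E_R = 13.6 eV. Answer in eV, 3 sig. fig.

E_n = −E_R·Z²/n² = −13.6 × 3²/1² = -122 eV

-122 eV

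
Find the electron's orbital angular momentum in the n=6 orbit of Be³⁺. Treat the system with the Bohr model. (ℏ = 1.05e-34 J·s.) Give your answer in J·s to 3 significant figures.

6.30e-34 J·s

L_n = nℏ = 6 × 1.05e-34 = 6.30e-34 J·s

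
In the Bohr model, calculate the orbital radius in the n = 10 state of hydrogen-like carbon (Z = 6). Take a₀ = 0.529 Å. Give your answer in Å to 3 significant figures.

r_n = n²a₀/Z = 10² × 0.529 / 6
    = 100 × 0.529 / 6 = 8.82 Å

8.82 Å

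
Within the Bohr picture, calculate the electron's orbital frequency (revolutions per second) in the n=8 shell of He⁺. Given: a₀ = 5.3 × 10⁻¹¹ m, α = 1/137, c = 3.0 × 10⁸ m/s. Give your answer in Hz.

5.1 × 10¹³ Hz

r = n²a₀/Z = 1.7 × 10⁻⁹ m, v = Zαc/n = 5.5 × 10⁵ m/s
f = v/(2πr) = 5.1 × 10¹³ Hz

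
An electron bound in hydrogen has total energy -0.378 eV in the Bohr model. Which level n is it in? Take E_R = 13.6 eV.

E_n = −E_R Z²/n² ⇒ n² = E_R Z²/(−E_n) = 13.6 × 1² / 0.378 ≈ 35.98
n = 6

6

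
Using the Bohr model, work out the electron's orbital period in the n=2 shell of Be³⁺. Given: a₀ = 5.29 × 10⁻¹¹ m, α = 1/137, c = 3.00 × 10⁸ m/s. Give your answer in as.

75.9 as

r = n²a₀/Z = 2²·5.29 × 10⁻¹¹/4 = 5.29 × 10⁻¹¹ m
v = Zαc/n = 4·0.00730·3.00 × 10⁸/2 = 4.38 × 10⁶ m/s
T = 2πr/v = 7.59 × 10⁻¹⁷ s = 75.9 as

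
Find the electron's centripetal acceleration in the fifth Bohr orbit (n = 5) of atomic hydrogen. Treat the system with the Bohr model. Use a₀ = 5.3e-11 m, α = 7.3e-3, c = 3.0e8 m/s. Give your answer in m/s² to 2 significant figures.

r = n²a₀/Z = 1.3e-9 m, v = Zαc/n = 4.4e5 m/s
a = v²/r = (4.4e5)² / 1.3e-9 = 1.4e20 m/s²

1.4e20 m/s²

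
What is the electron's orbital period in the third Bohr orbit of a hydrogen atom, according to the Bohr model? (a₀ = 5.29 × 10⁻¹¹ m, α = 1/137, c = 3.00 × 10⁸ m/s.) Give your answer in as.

4100 as

r = n²a₀/Z = 3²·5.29 × 10⁻¹¹/1 = 4.76 × 10⁻¹⁰ m
v = Zαc/n = 1·0.00730·3.00 × 10⁸/3 = 7.30 × 10⁵ m/s
T = 2πr/v = 4.10 × 10⁻¹⁵ s = 4100 as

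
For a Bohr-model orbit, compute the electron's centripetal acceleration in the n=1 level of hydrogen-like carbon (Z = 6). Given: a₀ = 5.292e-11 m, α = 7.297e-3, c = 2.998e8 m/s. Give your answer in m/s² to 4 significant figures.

1.953e25 m/s²

r = n²a₀/Z = 8.820e-12 m, v = Zαc/n = 1.313e7 m/s
a = v²/r = (1.313e7)² / 8.820e-12 = 1.953e25 m/s²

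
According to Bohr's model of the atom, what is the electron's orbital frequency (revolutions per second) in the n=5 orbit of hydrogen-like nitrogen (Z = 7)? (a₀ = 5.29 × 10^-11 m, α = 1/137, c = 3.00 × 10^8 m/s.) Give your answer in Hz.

2.58 × 10^15 Hz

r = n²a₀/Z = 1.89 × 10^-10 m, v = Zαc/n = 3.07 × 10^6 m/s
f = v/(2πr) = 2.58 × 10^15 Hz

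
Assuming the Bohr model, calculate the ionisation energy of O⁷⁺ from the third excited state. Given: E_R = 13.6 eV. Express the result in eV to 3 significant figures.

E_n = −E_R·Z²/n² = −13.6 × 8²/4² eV = -54.4 eV
Ionisation energy = −E_n = 54.4 eV

54.4 eV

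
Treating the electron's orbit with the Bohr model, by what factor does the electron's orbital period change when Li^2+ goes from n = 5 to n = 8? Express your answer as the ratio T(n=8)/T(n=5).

512/125

T ∝ Z^-2 · n^3; with Z fixed, T ∝ n^3.
T(n=8)/T(n=5) = (8/5)^3 = 512/125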